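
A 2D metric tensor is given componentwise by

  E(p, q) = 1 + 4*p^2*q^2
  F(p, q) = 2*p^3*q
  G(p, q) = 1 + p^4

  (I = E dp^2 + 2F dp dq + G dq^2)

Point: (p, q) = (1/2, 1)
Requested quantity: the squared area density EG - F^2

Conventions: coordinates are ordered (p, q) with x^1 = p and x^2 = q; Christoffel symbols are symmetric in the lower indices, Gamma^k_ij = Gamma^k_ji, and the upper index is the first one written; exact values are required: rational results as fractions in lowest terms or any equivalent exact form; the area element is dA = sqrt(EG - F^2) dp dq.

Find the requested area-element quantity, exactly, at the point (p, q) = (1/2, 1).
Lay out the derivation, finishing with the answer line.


E = 2, F = 1/4, G = 17/16; EG - F^2 = 33/16

Answer: EG - F^2 = 33/16


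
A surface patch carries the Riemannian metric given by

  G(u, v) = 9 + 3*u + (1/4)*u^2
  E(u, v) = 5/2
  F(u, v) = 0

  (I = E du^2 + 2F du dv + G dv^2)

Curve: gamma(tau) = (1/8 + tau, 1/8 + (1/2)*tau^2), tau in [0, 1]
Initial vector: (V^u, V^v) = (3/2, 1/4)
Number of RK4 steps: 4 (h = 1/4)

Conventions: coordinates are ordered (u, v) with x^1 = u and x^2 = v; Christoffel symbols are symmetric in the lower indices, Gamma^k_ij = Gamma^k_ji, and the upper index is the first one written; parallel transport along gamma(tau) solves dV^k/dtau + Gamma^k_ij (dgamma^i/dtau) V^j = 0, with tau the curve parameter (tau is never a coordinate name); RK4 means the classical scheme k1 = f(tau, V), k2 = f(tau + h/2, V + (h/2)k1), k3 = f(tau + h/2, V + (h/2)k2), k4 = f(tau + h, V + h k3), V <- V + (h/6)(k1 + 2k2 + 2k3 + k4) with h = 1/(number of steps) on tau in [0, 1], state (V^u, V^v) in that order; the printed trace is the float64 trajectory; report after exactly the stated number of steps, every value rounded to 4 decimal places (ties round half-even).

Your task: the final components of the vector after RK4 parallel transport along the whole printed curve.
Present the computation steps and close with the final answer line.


gamma'(tau) = (1, tau); f(tau, V)^k = -Gamma^k_ij(gamma(tau)) gamma'^i(tau) V^j; h = 1/4; intermediate values shown to 6 dp
curve data and Christoffel symbols at the stage parameters:
  tau = 0.000000: gamma = (0.125000, 0.125000), gamma' = (1.000000, 0.000000); Gamma_uuu = 0.000000, Gamma_uuv = 0.000000, Gamma_uvv = -0.612500, Gamma_vuu = 0.000000, Gamma_vuv = 0.163265, Gamma_vvv = 0.000000
  tau = 0.125000: gamma = (0.250000, 0.132812), gamma' = (1.000000, 0.125000); Gamma_uuu = 0.000000, Gamma_uuv = 0.000000, Gamma_uvv = -0.625000, Gamma_vuu = 0.000000, Gamma_vuv = 0.160000, Gamma_vvv = 0.000000
  tau = 0.250000: gamma = (0.375000, 0.156250), gamma' = (1.000000, 0.250000); Gamma_uuu = 0.000000, Gamma_uuv = 0.000000, Gamma_uvv = -0.637500, Gamma_vuu = 0.000000, Gamma_vuv = 0.156863, Gamma_vvv = 0.000000
  tau = 0.375000: gamma = (0.500000, 0.195312), gamma' = (1.000000, 0.375000); Gamma_uuu = 0.000000, Gamma_uuv = 0.000000, Gamma_uvv = -0.650000, Gamma_vuu = 0.000000, Gamma_vuv = 0.153846, Gamma_vvv = 0.000000
  tau = 0.500000: gamma = (0.625000, 0.250000), gamma' = (1.000000, 0.500000); Gamma_uuu = 0.000000, Gamma_uuv = 0.000000, Gamma_uvv = -0.662500, Gamma_vuu = 0.000000, Gamma_vuv = 0.150943, Gamma_vvv = 0.000000
  tau = 0.625000: gamma = (0.750000, 0.320312), gamma' = (1.000000, 0.625000); Gamma_uuu = 0.000000, Gamma_uuv = 0.000000, Gamma_uvv = -0.675000, Gamma_vuu = 0.000000, Gamma_vuv = 0.148148, Gamma_vvv = 0.000000
  tau = 0.750000: gamma = (0.875000, 0.406250), gamma' = (1.000000, 0.750000); Gamma_uuu = 0.000000, Gamma_uuv = 0.000000, Gamma_uvv = -0.687500, Gamma_vuu = 0.000000, Gamma_vuv = 0.145455, Gamma_vvv = 0.000000
  tau = 0.875000: gamma = (1.000000, 0.507812), gamma' = (1.000000, 0.875000); Gamma_uuu = 0.000000, Gamma_uuv = 0.000000, Gamma_uvv = -0.700000, Gamma_vuu = 0.000000, Gamma_vuv = 0.142857, Gamma_vvv = 0.000000
  tau = 1.000000: gamma = (1.125000, 0.625000), gamma' = (1.000000, 1.000000); Gamma_uuu = 0.000000, Gamma_uuv = 0.000000, Gamma_uvv = -0.712500, Gamma_vuu = 0.000000, Gamma_vuv = 0.140351, Gamma_vvv = 0.000000
step 0: V^u = 1.5000, V^v = 0.2500
step 1: k1 = (0.000000, -0.040816), k2 = (0.019133, -0.069184), k3 = (0.018856, -0.068664), k4 = (0.037108, -0.095531); V <- V + (h/6)(k1 + 2k2 + 2k3 + k4): V^u = 1.5047, V^v = 0.2328
step 2: k1 = (0.037108, -0.095531), k2 = (0.053842, -0.121061), k3 = (0.053064, -0.120691), k4 = (0.067131, -0.145154); V <- V + (h/6)(k1 + 2k2 + 2k3 + k4): V^u = 1.5180, V^v = 0.2027
step 3: k1 = (0.067130, -0.145153), k2 = (0.077841, -0.168664), k3 = (0.076602, -0.168353), k4 = (0.082793, -0.191041); V <- V + (h/6)(k1 + 2k2 + 2k3 + k4): V^u = 1.5371, V^v = 0.1606
step 4: k1 = (0.082791, -0.191036), k2 = (0.083719, -0.212955), k3 = (0.082041, -0.212578), k4 = (0.076536, -0.233686); V <- V + (h/6)(k1 + 2k2 + 2k3 + k4): V^u = 1.5575, V^v = 0.1074

Answer: V^u = 1.5575, V^v = 0.1074


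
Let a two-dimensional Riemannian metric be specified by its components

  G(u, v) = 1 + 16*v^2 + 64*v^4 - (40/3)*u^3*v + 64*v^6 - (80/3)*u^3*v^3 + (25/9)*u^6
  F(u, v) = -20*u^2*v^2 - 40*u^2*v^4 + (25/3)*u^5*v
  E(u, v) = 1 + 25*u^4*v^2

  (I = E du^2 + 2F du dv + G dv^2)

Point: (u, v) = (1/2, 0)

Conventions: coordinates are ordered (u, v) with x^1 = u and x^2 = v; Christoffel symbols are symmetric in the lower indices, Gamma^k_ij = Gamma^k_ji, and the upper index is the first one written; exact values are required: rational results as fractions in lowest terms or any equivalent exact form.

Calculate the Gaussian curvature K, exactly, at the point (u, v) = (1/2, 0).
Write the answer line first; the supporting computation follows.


Answer: K = -518400/361201

E = 1, F = 0, G = 601/576, EG - F^2 = 601/576 at the point
E_u = 0, E_v = 0, F_u = 0, F_v = 25/96, G_u = 25/48, G_v = -5/3
E_vv = 25/8, F_uv = 125/48, G_uu = 125/24
Using the Brioschi determinant formula for K from the metric derivatives:
M1 = [[-E_vv/2 + F_uv - G_uu/2, E_u/2, F_u - E_v/2], [F_v - G_u/2, E, F], [G_v/2, F, G]] = [[-25/16, 0, 0], [0, 1, 0], [-5/6, 0, 601/576]]; det M1 = -15025/9216
M2 = [[0, E_v/2, G_u/2], [E_v/2, E, F], [G_u/2, F, G]] = [[0, 0, 25/96], [0, 1, 0], [25/96, 0, 601/576]]; det M2 = -625/9216
det M1 - det M2 = -25/16; K = -25/16 / (601/576)^2 = -518400/361201


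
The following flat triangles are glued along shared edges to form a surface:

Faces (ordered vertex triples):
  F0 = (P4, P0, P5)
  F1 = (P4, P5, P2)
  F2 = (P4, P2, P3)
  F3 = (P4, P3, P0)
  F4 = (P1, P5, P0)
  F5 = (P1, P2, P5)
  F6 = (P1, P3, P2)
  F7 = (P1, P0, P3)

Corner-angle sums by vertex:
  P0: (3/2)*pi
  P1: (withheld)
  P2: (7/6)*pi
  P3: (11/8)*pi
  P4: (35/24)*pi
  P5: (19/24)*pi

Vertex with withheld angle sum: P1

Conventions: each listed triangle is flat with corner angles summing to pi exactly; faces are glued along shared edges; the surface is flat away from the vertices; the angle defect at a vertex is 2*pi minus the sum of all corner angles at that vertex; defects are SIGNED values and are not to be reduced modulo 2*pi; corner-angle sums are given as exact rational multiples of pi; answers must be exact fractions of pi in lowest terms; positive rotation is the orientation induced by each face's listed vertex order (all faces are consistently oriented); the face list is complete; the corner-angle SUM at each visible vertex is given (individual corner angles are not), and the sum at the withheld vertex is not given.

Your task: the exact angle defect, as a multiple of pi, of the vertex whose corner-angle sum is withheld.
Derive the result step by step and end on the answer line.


V = 6, E = 12, F = 8; chi = V - E + F = 2
Gauss-Bonnet: total defect = 2*pi*chi = 4*pi; visible defects sum to (89/24)*pi

Answer: defect(P1) = (7/24)*pi


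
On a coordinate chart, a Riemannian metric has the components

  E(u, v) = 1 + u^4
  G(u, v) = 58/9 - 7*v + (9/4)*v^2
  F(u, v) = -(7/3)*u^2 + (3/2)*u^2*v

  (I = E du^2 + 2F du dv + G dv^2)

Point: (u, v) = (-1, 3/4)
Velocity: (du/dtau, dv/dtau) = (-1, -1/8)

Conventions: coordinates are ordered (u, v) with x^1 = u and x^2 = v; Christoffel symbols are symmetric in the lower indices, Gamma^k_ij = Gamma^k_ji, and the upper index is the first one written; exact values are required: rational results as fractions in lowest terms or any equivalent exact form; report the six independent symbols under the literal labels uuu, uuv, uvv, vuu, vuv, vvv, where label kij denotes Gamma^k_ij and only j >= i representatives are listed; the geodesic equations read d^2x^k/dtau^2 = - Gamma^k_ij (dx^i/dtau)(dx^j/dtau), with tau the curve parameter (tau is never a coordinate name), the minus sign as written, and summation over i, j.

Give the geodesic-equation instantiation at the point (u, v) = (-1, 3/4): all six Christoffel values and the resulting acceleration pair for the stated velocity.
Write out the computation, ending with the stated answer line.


E = 2, F = -29/24, G = 1417/576 at the point
E_u = -4, E_v = 0, F_u = 29/12, F_v = 3/2, G_u = 0, G_v = -29/8
EG - F^2 = 1993/576;  g^inv = (576/1993) * [[1417/576, 29/24], [29/24, 2]]
first-kind symbols [ij,l] = (1/2)(d_i g_jl + d_j g_il - d_l g_ij): [uu,u] = E_u/2 = -2, [uu,v] = F_u - E_v/2 = 29/12, [uv,u] = E_v/2 = 0, [uv,v] = G_u/2 = 0, [vv,u] = F_v - G_u/2 = 3/2, [vv,v] = G_v/2 = -29/16
Gamma^u_ij = (G*[ij,u] - F*[ij,v])/(EG - F^2), Gamma^v_ij = (E*[ij,v] - F*[ij,u])/(EG - F^2)
Gamma_uuu = -1152/1993, Gamma_uuv = 0, Gamma_uvv = 864/1993, Gamma_vuu = 1392/1993, Gamma_vuv = 0, Gamma_vvv = -1044/1993
d^2u/dtau^2 = -(Gamma_uuu*(-1)^2 + 2*Gamma_uuv*(-1)*(-1/8) + Gamma_uvv*(-1/8)^2) = 2277/3986
d^2v/dtau^2 = -(Gamma_vuu*(-1)^2 + 2*Gamma_vuv*(-1)*(-1/8) + Gamma_vvv*(-1/8)^2) = -22011/31888

Answer: Gamma_uuu = -1152/1993, Gamma_uuv = 0, Gamma_uvv = 864/1993, Gamma_vuu = 1392/1993, Gamma_vuv = 0, Gamma_vvv = -1044/1993; accelerations (d^2u/dtau^2, d^2v/dtau^2) = (2277/3986, -22011/31888)


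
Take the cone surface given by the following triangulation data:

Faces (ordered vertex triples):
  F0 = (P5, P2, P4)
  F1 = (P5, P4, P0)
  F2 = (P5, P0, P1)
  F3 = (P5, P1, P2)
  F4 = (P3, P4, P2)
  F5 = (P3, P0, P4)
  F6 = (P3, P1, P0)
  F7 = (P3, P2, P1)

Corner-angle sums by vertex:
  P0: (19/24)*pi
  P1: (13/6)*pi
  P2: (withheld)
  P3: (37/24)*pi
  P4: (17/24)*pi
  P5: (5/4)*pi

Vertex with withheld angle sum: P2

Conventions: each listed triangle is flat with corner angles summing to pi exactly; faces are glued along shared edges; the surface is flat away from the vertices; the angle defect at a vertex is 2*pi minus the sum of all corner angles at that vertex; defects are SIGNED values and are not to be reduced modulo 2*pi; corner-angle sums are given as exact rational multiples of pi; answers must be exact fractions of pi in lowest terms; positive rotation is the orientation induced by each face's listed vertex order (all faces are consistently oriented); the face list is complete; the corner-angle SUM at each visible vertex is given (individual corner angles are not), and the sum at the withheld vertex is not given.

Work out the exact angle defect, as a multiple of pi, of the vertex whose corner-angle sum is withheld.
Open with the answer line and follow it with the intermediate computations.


Answer: defect(P2) = (11/24)*pi

V = 6, E = 12, F = 8; chi = V - E + F = 2
Gauss-Bonnet: total defect = 2*pi*chi = 4*pi; visible defects sum to (85/24)*pi


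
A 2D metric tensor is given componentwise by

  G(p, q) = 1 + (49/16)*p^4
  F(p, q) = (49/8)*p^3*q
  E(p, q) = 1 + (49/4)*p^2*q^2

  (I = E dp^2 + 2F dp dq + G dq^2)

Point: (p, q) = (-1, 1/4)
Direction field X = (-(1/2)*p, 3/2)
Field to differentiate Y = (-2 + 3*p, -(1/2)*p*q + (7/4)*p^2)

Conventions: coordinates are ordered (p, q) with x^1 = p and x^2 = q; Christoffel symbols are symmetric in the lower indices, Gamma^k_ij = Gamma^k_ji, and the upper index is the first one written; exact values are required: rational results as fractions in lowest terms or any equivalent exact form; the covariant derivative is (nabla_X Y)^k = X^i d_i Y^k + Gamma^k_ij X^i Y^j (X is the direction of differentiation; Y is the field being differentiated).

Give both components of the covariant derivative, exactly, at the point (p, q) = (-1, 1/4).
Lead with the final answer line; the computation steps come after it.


Answer: (nabla_X Y)^p = -2801/1236, (nabla_X Y)^q = 31987/4944

E = 113/64, F = -49/32, G = 65/16 at the point
E_p = -49/32, E_q = 49/8, F_p = 147/32, F_q = -49/8, G_p = -49/4, G_q = 0
EG - F^2 = 309/64;  g^inv = (64/309) * [[65/16, 49/32], [49/32, 113/64]]
first-kind symbols [ij,l] = (1/2)(d_i g_jl + d_j g_il - d_l g_ij): [pp,p] = E_p/2 = -49/64, [pp,q] = F_p - E_q/2 = 49/32, [pq,p] = E_q/2 = 49/16, [pq,q] = G_p/2 = -49/8, [qq,p] = F_q - G_p/2 = 0, [qq,q] = G_q/2 = 0
Gamma^p_ij = (G*[ij,p] - F*[ij,q])/(EG - F^2), Gamma^q_ij = (E*[ij,q] - F*[ij,p])/(EG - F^2)
Gamma_ppp = -49/309, Gamma_ppq = 196/309, Gamma_pqq = 0, Gamma_qpp = 98/309, Gamma_qpq = -392/309, Gamma_qqq = 0
X = (1/2, 3/2), Y = (-5, 15/8) at the point


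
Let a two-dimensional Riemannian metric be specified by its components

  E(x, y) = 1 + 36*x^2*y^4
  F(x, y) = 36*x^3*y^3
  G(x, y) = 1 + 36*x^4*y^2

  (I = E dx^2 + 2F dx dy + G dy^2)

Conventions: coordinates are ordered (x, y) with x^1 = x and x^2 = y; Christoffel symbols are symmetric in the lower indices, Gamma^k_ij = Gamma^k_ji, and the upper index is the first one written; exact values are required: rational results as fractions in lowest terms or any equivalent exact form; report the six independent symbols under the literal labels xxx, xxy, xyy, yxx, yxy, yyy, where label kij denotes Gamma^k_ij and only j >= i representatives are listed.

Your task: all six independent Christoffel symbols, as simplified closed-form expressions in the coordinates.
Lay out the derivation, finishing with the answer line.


E = 1 + 36*x^2*y^4; F = 36*x^3*y^3; G = 1 + 36*x^4*y^2
Gamma^k_ij = (1/2) g^{kl} (d_i g_jl + d_j g_il - d_l g_ij), with g^inv = (1/(EG-F^2)) [[G, -F], [-F, E]]
first partials: E_x = 72*x*y^4, E_y = 144*x^2*y^3, F_x = 108*x^2*y^3, F_y = 108*x^3*y^2, G_x = 144*x^3*y^2, G_y = 72*x^4*y
D = EG - F^2 = 1 + 36*x^2*y^4 + 36*x^4*y^2
expanded: Gamma^x_xx = (G E_x - 2F F_x + F E_y)/(2D), Gamma^x_xy = (G E_y - F G_x)/(2D), Gamma^x_yy = (2G F_y - G G_x - F G_y)/(2D), Gamma^y_xx = (2E F_x - E E_y - F E_x)/(2D), Gamma^y_xy = (E G_x - F E_y)/(2D), Gamma^y_yy = (E G_y - 2F F_y + F G_x)/(2D); substitute and cancel common factors

Answer: Gamma_xxx = 36*x*y^4/(36*x^4*y^2 + 36*x^2*y^4 + 1), Gamma_xxy = 72*x^2*y^3/(36*x^4*y^2 + 36*x^2*y^4 + 1), Gamma_xyy = 36*x^3*y^2/(36*x^4*y^2 + 36*x^2*y^4 + 1), Gamma_yxx = 36*x^2*y^3/(36*x^4*y^2 + 36*x^2*y^4 + 1), Gamma_yxy = 72*x^3*y^2/(36*x^4*y^2 + 36*x^2*y^4 + 1), Gamma_yyy = 36*x^4*y/(36*x^4*y^2 + 36*x^2*y^4 + 1)


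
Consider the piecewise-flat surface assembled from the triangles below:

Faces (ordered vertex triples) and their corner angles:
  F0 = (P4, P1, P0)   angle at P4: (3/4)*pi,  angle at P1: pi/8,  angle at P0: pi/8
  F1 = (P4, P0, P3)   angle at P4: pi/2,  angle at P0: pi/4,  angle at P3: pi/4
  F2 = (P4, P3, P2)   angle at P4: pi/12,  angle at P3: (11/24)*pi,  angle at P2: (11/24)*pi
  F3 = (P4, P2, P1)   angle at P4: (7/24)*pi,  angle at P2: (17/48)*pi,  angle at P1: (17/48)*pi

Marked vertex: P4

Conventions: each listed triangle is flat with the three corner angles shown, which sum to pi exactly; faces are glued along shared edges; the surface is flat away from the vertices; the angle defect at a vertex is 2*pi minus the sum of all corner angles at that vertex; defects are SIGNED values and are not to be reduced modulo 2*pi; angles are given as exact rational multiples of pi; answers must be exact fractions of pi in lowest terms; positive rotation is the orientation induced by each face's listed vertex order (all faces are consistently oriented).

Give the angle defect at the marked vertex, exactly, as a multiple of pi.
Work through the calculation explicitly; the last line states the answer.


Sum of corner angles at P4: (13/8)*pi
defect = 2*pi - (13/8)*pi

Answer: defect(P4) = (3/8)*pi


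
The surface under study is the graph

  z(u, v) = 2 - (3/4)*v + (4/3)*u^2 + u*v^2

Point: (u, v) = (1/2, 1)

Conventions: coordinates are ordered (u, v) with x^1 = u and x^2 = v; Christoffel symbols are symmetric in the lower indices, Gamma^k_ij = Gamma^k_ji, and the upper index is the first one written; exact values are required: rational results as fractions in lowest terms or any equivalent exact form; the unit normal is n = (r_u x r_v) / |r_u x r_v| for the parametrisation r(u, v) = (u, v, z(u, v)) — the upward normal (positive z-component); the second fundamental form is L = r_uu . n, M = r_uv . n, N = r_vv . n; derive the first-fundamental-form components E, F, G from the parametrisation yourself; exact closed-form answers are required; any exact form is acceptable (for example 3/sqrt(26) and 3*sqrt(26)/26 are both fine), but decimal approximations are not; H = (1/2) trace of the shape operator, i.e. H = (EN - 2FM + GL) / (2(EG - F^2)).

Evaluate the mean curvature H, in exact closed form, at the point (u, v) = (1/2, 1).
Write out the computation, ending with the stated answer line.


z_u = 7/3, z_v = 1/4, z_uu = 8/3, z_uv = 2, z_vv = 1
E = 58/9, F = 7/12, G = 17/16; answer radicand W^2 = 937/144
unnormalised second-form numerators: l = 8/3, m = 2, n = 1; L = l/sqrt(937/144), and similarly M = m/sqrt(W^2), N = n/sqrt(W^2)
H = (E*n - 2*F*m + G*l) / (2*(EG - F^2)*sqrt(W^2)); E*n - 2*F*m + G*l = 125/18, EG - F^2 = 937/144, so H = (500/937)/sqrt(937/144)

Answer: H = 6000*sqrt(937)/877969


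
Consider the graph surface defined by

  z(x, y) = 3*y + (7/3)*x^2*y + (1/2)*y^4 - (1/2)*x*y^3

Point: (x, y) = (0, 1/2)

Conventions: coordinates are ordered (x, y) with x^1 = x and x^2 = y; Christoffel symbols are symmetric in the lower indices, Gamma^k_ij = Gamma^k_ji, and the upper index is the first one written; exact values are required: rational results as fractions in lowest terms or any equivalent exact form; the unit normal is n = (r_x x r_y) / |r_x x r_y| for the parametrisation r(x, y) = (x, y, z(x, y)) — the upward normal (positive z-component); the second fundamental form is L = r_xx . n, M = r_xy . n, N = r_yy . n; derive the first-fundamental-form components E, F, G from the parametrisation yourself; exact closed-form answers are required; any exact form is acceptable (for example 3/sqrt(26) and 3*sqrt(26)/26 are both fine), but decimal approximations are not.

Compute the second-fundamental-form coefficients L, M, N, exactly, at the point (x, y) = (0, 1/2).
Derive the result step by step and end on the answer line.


z_x = -1/16, z_y = 13/4, z_xx = 7/3, z_xy = -3/8, z_yy = 3/2
E = 257/256, F = -13/64, G = 185/16; answer radicand W^2 = 2961/256
unnormalised second-form numerators: l = 7/3, m = -3/8, n = 3/2; L = l/sqrt(2961/256), and similarly M = m/sqrt(W^2), N = n/sqrt(W^2)

Answer: L = 16*sqrt(329)/423, M = -2*sqrt(329)/329, N = 8*sqrt(329)/329


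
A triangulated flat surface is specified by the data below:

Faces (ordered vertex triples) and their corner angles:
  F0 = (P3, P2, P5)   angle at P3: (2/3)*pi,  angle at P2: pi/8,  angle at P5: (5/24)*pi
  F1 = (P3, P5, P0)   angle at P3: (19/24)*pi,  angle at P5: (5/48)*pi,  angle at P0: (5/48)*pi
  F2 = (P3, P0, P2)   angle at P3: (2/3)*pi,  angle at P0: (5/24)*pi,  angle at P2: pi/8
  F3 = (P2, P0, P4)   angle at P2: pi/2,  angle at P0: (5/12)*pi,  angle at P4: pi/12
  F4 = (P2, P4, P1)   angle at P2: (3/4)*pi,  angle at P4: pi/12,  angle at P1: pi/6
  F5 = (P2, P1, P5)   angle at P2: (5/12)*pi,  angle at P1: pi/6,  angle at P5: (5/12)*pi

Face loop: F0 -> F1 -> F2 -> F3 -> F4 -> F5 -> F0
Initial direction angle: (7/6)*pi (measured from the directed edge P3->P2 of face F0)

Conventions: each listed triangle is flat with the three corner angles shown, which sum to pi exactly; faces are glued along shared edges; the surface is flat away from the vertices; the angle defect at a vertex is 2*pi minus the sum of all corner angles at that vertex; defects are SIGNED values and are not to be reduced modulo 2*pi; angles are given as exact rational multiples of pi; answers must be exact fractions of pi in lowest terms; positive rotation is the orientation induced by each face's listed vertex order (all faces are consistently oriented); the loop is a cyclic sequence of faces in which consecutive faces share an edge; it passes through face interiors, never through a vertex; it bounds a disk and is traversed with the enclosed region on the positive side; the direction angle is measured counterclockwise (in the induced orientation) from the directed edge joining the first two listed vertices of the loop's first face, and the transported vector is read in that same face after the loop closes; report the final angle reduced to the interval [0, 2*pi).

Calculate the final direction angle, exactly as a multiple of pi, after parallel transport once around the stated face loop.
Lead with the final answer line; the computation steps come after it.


Answer: final direction angle = (9/8)*pi

enclosed vertex P2: corner angles sum to (23/12)*pi, defect = 2*pi - (23/12)*pi = pi/12
enclosed vertex P3: corner angles sum to (17/8)*pi, defect = 2*pi - (17/8)*pi = -pi/8
adding the enclosed defects to the starting angle (mod 2*pi, induced orientation) gives the holonomy
final angle = (7/6)*pi - pi/24 = (9/8)*pi (mod 2*pi)


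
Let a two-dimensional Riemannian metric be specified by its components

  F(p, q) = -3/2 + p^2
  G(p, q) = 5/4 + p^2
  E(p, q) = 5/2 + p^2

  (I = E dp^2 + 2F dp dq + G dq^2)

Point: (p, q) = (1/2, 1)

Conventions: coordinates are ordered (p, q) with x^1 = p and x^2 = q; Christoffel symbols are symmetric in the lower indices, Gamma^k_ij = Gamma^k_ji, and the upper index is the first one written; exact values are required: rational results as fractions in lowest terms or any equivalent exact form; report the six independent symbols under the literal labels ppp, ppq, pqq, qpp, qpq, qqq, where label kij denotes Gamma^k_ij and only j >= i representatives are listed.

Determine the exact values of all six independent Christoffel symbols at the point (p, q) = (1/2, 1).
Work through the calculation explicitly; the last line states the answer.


E = 11/4, F = -5/4, G = 3/2 at the point
E_p = 1, E_q = 0, F_p = 1, F_q = 0, G_p = 1, G_q = 0
EG - F^2 = 41/16;  g^inv = (16/41) * [[3/2, 5/4], [5/4, 11/4]]
first-kind symbols [ij,l] = (1/2)(d_i g_jl + d_j g_il - d_l g_ij): [pp,p] = E_p/2 = 1/2, [pp,q] = F_p - E_q/2 = 1, [pq,p] = E_q/2 = 0, [pq,q] = G_p/2 = 1/2, [qq,p] = F_q - G_p/2 = -1/2, [qq,q] = G_q/2 = 0
Gamma^p_ij = (G*[ij,p] - F*[ij,q])/(EG - F^2), Gamma^q_ij = (E*[ij,q] - F*[ij,p])/(EG - F^2)

Answer: Gamma_ppp = 32/41, Gamma_ppq = 10/41, Gamma_pqq = -12/41, Gamma_qpp = 54/41, Gamma_qpq = 22/41, Gamma_qqq = -10/41


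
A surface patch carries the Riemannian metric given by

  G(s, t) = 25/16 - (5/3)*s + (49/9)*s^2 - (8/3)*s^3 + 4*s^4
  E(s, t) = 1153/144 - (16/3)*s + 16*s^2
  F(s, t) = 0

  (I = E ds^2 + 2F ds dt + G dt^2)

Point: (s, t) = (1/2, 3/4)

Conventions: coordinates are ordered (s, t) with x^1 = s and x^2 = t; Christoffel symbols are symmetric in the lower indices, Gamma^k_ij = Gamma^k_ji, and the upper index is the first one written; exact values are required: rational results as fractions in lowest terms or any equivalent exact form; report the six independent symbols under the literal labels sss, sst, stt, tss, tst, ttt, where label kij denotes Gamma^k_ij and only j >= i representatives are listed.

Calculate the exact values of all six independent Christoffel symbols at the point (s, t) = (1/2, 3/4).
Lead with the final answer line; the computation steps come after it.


Answer: Gamma_sss = 768/1345, Gamma_sst = 0, Gamma_stt = -272/1345, Gamma_tss = 0, Gamma_tst = 16/17, Gamma_ttt = 0

E = 1345/144, F = 0, G = 289/144 at the point
E_s = 32/3, E_t = 0, F_s = 0, F_t = 0, G_s = 34/9, G_t = 0
EG - F^2 = 388705/20736;  g^inv = (20736/388705) * [[289/144, 0], [0, 1345/144]]
first-kind symbols [ij,l] = (1/2)(d_i g_jl + d_j g_il - d_l g_ij): [ss,s] = E_s/2 = 16/3, [ss,t] = F_s - E_t/2 = 0, [st,s] = E_t/2 = 0, [st,t] = G_s/2 = 17/9, [tt,s] = F_t - G_s/2 = -17/9, [tt,t] = G_t/2 = 0
Gamma^s_ij = (G*[ij,s] - F*[ij,t])/(EG - F^2), Gamma^t_ij = (E*[ij,t] - F*[ij,s])/(EG - F^2)


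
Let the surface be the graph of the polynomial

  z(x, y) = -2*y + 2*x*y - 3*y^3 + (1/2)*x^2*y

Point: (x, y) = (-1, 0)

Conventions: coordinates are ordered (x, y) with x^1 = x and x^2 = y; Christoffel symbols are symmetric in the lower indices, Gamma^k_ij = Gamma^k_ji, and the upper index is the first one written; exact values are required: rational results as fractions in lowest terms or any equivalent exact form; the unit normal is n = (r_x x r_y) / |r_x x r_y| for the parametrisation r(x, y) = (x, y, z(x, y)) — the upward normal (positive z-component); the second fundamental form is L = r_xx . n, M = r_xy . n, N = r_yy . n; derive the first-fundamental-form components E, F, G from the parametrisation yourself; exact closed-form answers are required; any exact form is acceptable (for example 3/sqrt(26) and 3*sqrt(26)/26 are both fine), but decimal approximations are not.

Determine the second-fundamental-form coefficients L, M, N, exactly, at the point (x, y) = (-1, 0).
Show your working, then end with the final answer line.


z_x = 0, z_y = -7/2, z_xx = 0, z_xy = 1, z_yy = 0
E = 1, F = 0, G = 53/4; answer radicand W^2 = 53/4
unnormalised second-form numerators: l = 0, m = 1, n = 0; L = l/sqrt(53/4), and similarly M = m/sqrt(W^2), N = n/sqrt(W^2)

Answer: L = 0, M = 2*sqrt(53)/53, N = 0


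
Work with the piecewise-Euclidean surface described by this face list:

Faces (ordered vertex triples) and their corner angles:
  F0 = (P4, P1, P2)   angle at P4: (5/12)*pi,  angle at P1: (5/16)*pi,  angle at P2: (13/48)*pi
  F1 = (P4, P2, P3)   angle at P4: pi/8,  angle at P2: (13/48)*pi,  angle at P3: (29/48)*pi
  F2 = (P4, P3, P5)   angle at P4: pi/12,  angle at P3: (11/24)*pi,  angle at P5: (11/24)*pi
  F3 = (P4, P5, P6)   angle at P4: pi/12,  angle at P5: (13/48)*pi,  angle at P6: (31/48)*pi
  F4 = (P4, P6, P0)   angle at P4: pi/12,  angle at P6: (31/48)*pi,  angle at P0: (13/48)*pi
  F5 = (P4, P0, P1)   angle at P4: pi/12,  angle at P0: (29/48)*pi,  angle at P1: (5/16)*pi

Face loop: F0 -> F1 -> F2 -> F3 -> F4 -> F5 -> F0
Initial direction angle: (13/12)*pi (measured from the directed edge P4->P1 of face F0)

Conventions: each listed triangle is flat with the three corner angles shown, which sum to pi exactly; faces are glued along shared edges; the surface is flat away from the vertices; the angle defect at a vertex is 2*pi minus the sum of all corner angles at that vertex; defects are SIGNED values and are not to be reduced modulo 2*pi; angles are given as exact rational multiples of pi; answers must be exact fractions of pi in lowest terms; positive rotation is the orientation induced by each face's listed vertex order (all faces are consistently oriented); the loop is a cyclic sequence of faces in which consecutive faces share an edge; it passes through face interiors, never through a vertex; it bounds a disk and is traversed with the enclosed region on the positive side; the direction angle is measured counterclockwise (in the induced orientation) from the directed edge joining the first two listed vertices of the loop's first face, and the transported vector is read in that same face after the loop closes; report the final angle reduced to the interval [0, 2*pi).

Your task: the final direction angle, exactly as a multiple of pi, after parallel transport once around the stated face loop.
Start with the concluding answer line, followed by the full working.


Answer: final direction angle = (5/24)*pi

enclosed vertex P4: corner angles sum to (7/8)*pi, defect = 2*pi - (7/8)*pi = (9/8)*pi
holonomy = initial angle + sum of enclosed defects (mod 2*pi), positive in the induced orientation
final angle = (13/12)*pi + (9/8)*pi = (5/24)*pi (mod 2*pi)


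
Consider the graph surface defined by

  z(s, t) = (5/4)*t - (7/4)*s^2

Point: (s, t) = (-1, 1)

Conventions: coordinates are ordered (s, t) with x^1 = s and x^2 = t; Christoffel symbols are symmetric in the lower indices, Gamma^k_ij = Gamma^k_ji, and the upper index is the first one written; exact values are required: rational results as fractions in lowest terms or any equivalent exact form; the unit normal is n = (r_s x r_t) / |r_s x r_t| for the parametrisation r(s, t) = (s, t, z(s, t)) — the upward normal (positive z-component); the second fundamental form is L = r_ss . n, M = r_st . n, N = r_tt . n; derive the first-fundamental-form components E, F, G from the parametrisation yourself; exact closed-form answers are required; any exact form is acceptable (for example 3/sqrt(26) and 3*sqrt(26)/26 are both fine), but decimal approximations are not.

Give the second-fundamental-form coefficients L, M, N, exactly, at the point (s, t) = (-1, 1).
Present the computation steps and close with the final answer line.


z_s = 7/2, z_t = 5/4, z_ss = -7/2, z_st = 0, z_tt = 0
E = 53/4, F = 35/8, G = 41/16; answer radicand W^2 = 237/16
unnormalised second-form numerators: l = -7/2, m = 0, n = 0; L = l/sqrt(237/16), and similarly M = m/sqrt(W^2), N = n/sqrt(W^2)

Answer: L = -14*sqrt(237)/237, M = 0, N = 0


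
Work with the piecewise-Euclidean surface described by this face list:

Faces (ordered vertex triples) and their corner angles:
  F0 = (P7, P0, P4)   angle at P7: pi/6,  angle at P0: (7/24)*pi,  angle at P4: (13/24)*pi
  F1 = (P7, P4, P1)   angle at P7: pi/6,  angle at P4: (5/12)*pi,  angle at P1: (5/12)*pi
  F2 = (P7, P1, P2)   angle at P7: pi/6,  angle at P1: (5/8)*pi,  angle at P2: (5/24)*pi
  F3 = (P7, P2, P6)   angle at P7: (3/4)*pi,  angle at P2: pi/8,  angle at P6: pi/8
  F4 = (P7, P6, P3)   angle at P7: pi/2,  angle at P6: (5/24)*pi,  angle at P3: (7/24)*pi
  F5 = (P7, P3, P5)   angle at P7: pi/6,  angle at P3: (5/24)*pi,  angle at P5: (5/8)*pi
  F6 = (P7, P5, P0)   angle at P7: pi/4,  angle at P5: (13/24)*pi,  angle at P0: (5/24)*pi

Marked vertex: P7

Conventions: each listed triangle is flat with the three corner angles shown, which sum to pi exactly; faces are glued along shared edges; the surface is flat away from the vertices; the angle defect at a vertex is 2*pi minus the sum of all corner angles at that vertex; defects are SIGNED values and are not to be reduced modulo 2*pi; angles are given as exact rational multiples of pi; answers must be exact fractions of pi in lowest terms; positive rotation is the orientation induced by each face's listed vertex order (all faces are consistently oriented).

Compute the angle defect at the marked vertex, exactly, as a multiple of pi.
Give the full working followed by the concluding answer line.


Sum of corner angles at P7: (13/6)*pi
defect = 2*pi - (13/6)*pi

Answer: defect(P7) = -pi/6


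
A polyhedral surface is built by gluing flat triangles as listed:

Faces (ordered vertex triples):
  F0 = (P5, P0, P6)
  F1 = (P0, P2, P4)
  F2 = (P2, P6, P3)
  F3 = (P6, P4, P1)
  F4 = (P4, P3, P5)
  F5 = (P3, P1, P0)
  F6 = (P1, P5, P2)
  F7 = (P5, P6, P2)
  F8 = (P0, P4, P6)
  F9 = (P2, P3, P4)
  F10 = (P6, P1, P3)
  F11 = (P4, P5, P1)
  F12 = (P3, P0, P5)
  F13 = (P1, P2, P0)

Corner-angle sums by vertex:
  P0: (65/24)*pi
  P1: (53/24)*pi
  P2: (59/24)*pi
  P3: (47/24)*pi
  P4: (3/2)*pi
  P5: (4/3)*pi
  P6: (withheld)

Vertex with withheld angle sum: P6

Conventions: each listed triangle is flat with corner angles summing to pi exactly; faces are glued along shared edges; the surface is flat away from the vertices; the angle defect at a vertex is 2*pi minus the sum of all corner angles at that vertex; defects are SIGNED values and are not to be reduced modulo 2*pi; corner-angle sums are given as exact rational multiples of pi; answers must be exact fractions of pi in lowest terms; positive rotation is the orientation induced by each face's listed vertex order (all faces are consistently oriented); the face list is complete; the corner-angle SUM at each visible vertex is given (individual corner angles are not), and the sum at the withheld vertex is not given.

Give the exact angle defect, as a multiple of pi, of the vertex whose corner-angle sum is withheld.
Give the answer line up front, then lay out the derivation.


Answer: defect(P6) = pi/6

V = 7, E = 21, F = 14; chi = V - E + F = 0
Gauss-Bonnet: total defect = 2*pi*chi = 0; visible defects sum to -pi/6


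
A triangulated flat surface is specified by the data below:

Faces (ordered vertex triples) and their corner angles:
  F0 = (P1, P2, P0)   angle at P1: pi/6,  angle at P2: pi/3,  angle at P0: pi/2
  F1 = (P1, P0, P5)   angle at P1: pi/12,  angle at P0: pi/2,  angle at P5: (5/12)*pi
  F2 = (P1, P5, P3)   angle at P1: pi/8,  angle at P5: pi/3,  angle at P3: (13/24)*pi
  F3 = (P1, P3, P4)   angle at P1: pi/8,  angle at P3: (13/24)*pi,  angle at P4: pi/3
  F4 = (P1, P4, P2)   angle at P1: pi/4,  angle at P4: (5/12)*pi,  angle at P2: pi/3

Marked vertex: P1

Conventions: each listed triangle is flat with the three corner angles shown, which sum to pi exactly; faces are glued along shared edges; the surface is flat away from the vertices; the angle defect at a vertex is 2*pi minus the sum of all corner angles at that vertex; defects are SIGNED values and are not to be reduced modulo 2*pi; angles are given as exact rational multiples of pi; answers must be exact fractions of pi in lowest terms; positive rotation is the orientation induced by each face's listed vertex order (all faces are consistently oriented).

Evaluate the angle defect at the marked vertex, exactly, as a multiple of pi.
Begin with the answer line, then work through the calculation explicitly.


Answer: defect(P1) = (5/4)*pi

Sum of corner angles at P1: (3/4)*pi
defect = 2*pi - (3/4)*pi


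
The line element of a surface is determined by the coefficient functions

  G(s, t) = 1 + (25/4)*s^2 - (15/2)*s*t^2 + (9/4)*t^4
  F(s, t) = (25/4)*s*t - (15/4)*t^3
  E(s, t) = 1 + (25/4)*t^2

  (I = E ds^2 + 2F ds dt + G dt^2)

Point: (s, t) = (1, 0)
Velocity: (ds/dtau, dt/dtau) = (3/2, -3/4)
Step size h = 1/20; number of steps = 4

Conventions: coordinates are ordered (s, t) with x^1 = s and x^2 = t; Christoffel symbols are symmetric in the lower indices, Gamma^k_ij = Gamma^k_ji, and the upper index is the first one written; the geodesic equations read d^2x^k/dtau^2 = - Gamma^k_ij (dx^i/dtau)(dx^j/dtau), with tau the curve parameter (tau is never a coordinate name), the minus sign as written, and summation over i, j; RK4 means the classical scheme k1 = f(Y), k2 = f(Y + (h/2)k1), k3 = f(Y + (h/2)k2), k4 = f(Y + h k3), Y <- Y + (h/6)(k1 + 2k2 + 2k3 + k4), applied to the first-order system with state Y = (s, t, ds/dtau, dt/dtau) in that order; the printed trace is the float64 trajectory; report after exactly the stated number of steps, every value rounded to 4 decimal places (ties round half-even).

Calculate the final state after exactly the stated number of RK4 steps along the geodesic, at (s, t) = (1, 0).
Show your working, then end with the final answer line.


f(Y) = (ds/dtau, dt/dtau, -Gamma^s_ij Y'^i Y'^j, -Gamma^t_ij Y'^i Y'^j) with the Gammas evaluated at the stage position; h = 0.050000; intermediate values shown to 6 dp
step 0: s = 1.0000, t = 0.0000, ds/dtau = 1.5000, dt/dtau = -0.7500
step 1:
  k1: at (s, t) = (1.000000, 0.000000), (ds/dtau, dt/dtau) = (1.500000, -0.750000); Gamma_sss = 0.000000, Gamma_sst = 0.000000, Gamma_stt = 0.000000, Gamma_tss = 0.000000, Gamma_tst = 0.862069, Gamma_ttt = 0.000000; k1 = (1.500000, -0.750000, 0.000000, 1.939655)
  k2: at (s, t) = (1.037500, -0.018750), (ds/dtau, dt/dtau) = (1.500000, -0.701509); Gamma_sss = 0.000000, Gamma_sst = -0.015166, Gamma_stt = -0.000341, Gamma_tss = 0.000000, Gamma_tst = 0.839013, Gamma_ttt = 0.018878; k2 = (1.500000, -0.701509, -0.031749, 1.756435)
  k3: at (s, t) = (1.037500, -0.017538), (ds/dtau, dt/dtau) = (1.499206, -0.706089); Gamma_sss = 0.000000, Gamma_sst = -0.014185, Gamma_stt = -0.000299, Gamma_tss = 0.000000, Gamma_tst = 0.839027, Gamma_ttt = 0.017658; k3 = (1.499206, -0.706089, -0.029884, 1.767540)
  k4: at (s, t) = (1.074960, -0.035304), (ds/dtau, dt/dtau) = (1.498506, -0.661623); Gamma_sss = 0.000000, Gamma_sst = -0.026844, Gamma_stt = -0.001137, Gamma_tss = 0.000000, Gamma_tst = 0.816781, Gamma_ttt = 0.034603; k4 = (1.498506, -0.661623, -0.052731, 1.604440)
  Y <- Y + (h/6)(k1 + 2k2 + 2k3 + k4): s = 1.0750, t = -0.0352, ds/dtau = 1.4985, dt/dtau = -0.6617
step 2:
  k1: at (s, t) = (1.074974, -0.035223), (ds/dtau, dt/dtau) = (1.498533, -0.661733); Gamma_sss = 0.000000, Gamma_sst = -0.026782, Gamma_stt = -0.001132, Gamma_tss = 0.000000, Gamma_tst = 0.816774, Gamma_ttt = 0.034524; k1 = (1.498533, -0.661733, -0.052619, 1.604756)
  k2: at (s, t) = (1.112438, -0.051767), (ds/dtau, dt/dtau) = (1.497218, -0.621614); Gamma_sss = 0.000000, Gamma_sst = -0.037066, Gamma_stt = -0.002303, Gamma_tss = 0.000000, Gamma_tst = 0.795369, Gamma_ttt = 0.049408; k2 = (1.497218, -0.621614, -0.068104, 1.461394)
  k3: at (s, t) = (1.112405, -0.050764), (ds/dtau, dt/dtau) = (1.496831, -0.625198); Gamma_sss = 0.000000, Gamma_sst = -0.036349, Gamma_stt = -0.002214, Gamma_tss = 0.000000, Gamma_tst = 0.795411, Gamma_ttt = 0.048454; k3 = (1.496831, -0.625198, -0.067166, 1.469778)
  k4: at (s, t) = (1.149816, -0.066483), (ds/dtau, dt/dtau) = (1.495175, -0.588244); Gamma_sss = 0.000000, Gamma_sst = -0.044909, Gamma_stt = -0.003583, Gamma_tss = 0.000000, Gamma_tst = 0.774899, Gamma_ttt = 0.061821; k4 = (1.495175, -0.588244, -0.077758, 1.341698)
  Y <- Y + (h/6)(k1 + 2k2 + 2k3 + k4): s = 1.1498, t = -0.0664, ds/dtau = 1.4952, dt/dtau = -0.5883
step 3:
  k1: at (s, t) = (1.149823, -0.066420), (ds/dtau, dt/dtau) = (1.495192, -0.588326); Gamma_sss = 0.000000, Gamma_sst = -0.044866, Gamma_stt = -0.003576, Gamma_tss = 0.000000, Gamma_tst = 0.774897, Gamma_ttt = 0.061763; k1 = (1.495192, -0.588326, -0.077695, 1.341915)
  k2: at (s, t) = (1.187203, -0.081128), (ds/dtau, dt/dtau) = (1.493250, -0.554778); Gamma_sss = 0.000000, Gamma_sst = -0.051784, Gamma_stt = -0.005041, Gamma_tss = 0.000000, Gamma_tst = 0.755266, Gamma_ttt = 0.073528; k2 = (1.493250, -0.554778, -0.084246, 1.228729)
  k3: at (s, t) = (1.187154, -0.080290), (ds/dtau, dt/dtau) = (1.493086, -0.557608); Gamma_sss = 0.000000, Gamma_sst = -0.051250, Gamma_stt = -0.004938, Gamma_tss = 0.000000, Gamma_tst = 0.755315, Gamma_ttt = 0.072773; k3 = (1.493086, -0.557608, -0.083803, 1.235059)
  k4: at (s, t) = (1.224477, -0.094301), (ds/dtau, dt/dtau) = (1.491002, -0.526573); Gamma_sss = 0.000000, Gamma_sst = -0.056972, Gamma_stt = -0.006447, Gamma_tss = 0.000000, Gamma_tst = 0.736553, Gamma_ttt = 0.083349; k4 = (1.491002, -0.526573, -0.087673, 1.133457)
  Y <- Y + (h/6)(k1 + 2k2 + 2k3 + k4): s = 1.2245, t = -0.0943, ds/dtau = 1.4910, dt/dtau = -0.5266
step 4:
  k1: at (s, t) = (1.224480, -0.094251), (ds/dtau, dt/dtau) = (1.491014, -0.526635); Gamma_sss = 0.000000, Gamma_sst = -0.056942, Gamma_stt = -0.006440, Gamma_tss = 0.000000, Gamma_tst = 0.736553, Gamma_ttt = 0.083305; k1 = (1.491014, -0.526635, -0.087638, 1.133608)
  k2: at (s, t) = (1.261755, -0.107417), (ds/dtau, dt/dtau) = (1.488823, -0.498295); Gamma_sss = 0.000000, Gamma_sst = -0.061517, Gamma_stt = -0.007929, Gamma_tss = 0.000000, Gamma_tst = 0.718631, Gamma_ttt = 0.092632; k2 = (1.488823, -0.498295, -0.089306, 1.043265)
  k3: at (s, t) = (1.261700, -0.106708), (ds/dtau, dt/dtau) = (1.488781, -0.500553); Gamma_sss = 0.000000, Gamma_sst = -0.061113, Gamma_stt = -0.007825, Gamma_tss = 0.000000, Gamma_tst = 0.718677, Gamma_ttt = 0.092026; k3 = (1.488781, -0.500553, -0.089124, 1.048079)
  k4: at (s, t) = (1.298919, -0.119278), (ds/dtau, dt/dtau) = (1.486557, -0.474231); Gamma_sss = 0.000000, Gamma_sst = -0.064849, Gamma_stt = -0.009282, Gamma_tss = 0.000000, Gamma_tst = 0.701556, Gamma_ttt = 0.100417; k4 = (1.486557, -0.474231, -0.089346, 0.966571)
  Y <- Y + (h/6)(k1 + 2k2 + 2k3 + k4): s = 1.2989, t = -0.1192, ds/dtau = 1.4866, dt/dtau = -0.4743

Answer: s = 1.2989, t = -0.1192, ds/dtau = 1.4866, dt/dtau = -0.4743


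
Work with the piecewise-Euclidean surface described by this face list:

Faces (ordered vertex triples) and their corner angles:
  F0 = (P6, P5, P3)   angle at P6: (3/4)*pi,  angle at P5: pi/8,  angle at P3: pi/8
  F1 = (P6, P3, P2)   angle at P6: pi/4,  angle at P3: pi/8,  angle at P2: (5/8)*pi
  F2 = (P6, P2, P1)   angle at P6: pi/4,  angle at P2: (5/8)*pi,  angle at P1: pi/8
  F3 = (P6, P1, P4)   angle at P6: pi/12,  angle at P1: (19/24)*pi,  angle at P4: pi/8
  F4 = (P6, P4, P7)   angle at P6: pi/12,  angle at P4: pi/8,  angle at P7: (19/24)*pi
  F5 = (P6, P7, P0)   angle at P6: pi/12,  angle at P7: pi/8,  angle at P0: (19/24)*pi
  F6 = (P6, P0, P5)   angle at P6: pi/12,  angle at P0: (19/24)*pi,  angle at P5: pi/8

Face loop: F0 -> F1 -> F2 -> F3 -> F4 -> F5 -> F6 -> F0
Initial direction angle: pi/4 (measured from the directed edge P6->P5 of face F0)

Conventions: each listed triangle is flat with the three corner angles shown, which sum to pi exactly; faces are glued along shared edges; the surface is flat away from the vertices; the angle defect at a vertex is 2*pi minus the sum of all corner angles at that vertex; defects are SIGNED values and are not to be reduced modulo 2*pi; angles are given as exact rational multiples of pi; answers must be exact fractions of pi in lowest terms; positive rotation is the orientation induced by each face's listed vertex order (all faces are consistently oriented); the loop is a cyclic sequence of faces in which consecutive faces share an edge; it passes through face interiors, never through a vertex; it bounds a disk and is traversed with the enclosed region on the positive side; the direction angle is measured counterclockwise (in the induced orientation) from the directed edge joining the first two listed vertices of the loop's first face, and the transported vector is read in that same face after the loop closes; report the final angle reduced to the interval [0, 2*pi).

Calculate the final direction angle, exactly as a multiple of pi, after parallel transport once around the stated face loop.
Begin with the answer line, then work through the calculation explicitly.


Answer: final direction angle = (2/3)*pi

enclosed vertex P6: corner angles sum to (19/12)*pi, defect = 2*pi - (19/12)*pi = (5/12)*pi
by Gauss-Bonnet the loop rotates the vector by the enclosed defect sum (positive orientation, mod 2*pi)
final angle = pi/4 + (5/12)*pi = (2/3)*pi (mod 2*pi)
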